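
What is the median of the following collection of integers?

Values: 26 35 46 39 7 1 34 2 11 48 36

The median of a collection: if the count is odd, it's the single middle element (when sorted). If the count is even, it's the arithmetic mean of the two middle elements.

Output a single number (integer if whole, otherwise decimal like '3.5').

Answer: 34

Derivation:
Step 1: insert 26 -> lo=[26] (size 1, max 26) hi=[] (size 0) -> median=26
Step 2: insert 35 -> lo=[26] (size 1, max 26) hi=[35] (size 1, min 35) -> median=30.5
Step 3: insert 46 -> lo=[26, 35] (size 2, max 35) hi=[46] (size 1, min 46) -> median=35
Step 4: insert 39 -> lo=[26, 35] (size 2, max 35) hi=[39, 46] (size 2, min 39) -> median=37
Step 5: insert 7 -> lo=[7, 26, 35] (size 3, max 35) hi=[39, 46] (size 2, min 39) -> median=35
Step 6: insert 1 -> lo=[1, 7, 26] (size 3, max 26) hi=[35, 39, 46] (size 3, min 35) -> median=30.5
Step 7: insert 34 -> lo=[1, 7, 26, 34] (size 4, max 34) hi=[35, 39, 46] (size 3, min 35) -> median=34
Step 8: insert 2 -> lo=[1, 2, 7, 26] (size 4, max 26) hi=[34, 35, 39, 46] (size 4, min 34) -> median=30
Step 9: insert 11 -> lo=[1, 2, 7, 11, 26] (size 5, max 26) hi=[34, 35, 39, 46] (size 4, min 34) -> median=26
Step 10: insert 48 -> lo=[1, 2, 7, 11, 26] (size 5, max 26) hi=[34, 35, 39, 46, 48] (size 5, min 34) -> median=30
Step 11: insert 36 -> lo=[1, 2, 7, 11, 26, 34] (size 6, max 34) hi=[35, 36, 39, 46, 48] (size 5, min 35) -> median=34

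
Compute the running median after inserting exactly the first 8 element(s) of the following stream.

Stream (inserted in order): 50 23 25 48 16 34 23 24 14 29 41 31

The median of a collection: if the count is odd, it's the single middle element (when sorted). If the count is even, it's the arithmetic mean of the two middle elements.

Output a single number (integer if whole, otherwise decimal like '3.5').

Answer: 24.5

Derivation:
Step 1: insert 50 -> lo=[50] (size 1, max 50) hi=[] (size 0) -> median=50
Step 2: insert 23 -> lo=[23] (size 1, max 23) hi=[50] (size 1, min 50) -> median=36.5
Step 3: insert 25 -> lo=[23, 25] (size 2, max 25) hi=[50] (size 1, min 50) -> median=25
Step 4: insert 48 -> lo=[23, 25] (size 2, max 25) hi=[48, 50] (size 2, min 48) -> median=36.5
Step 5: insert 16 -> lo=[16, 23, 25] (size 3, max 25) hi=[48, 50] (size 2, min 48) -> median=25
Step 6: insert 34 -> lo=[16, 23, 25] (size 3, max 25) hi=[34, 48, 50] (size 3, min 34) -> median=29.5
Step 7: insert 23 -> lo=[16, 23, 23, 25] (size 4, max 25) hi=[34, 48, 50] (size 3, min 34) -> median=25
Step 8: insert 24 -> lo=[16, 23, 23, 24] (size 4, max 24) hi=[25, 34, 48, 50] (size 4, min 25) -> median=24.5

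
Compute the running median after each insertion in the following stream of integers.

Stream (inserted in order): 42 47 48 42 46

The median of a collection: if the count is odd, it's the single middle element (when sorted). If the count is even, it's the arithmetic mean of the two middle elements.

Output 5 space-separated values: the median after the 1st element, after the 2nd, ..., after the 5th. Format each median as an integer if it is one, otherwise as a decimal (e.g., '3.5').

Answer: 42 44.5 47 44.5 46

Derivation:
Step 1: insert 42 -> lo=[42] (size 1, max 42) hi=[] (size 0) -> median=42
Step 2: insert 47 -> lo=[42] (size 1, max 42) hi=[47] (size 1, min 47) -> median=44.5
Step 3: insert 48 -> lo=[42, 47] (size 2, max 47) hi=[48] (size 1, min 48) -> median=47
Step 4: insert 42 -> lo=[42, 42] (size 2, max 42) hi=[47, 48] (size 2, min 47) -> median=44.5
Step 5: insert 46 -> lo=[42, 42, 46] (size 3, max 46) hi=[47, 48] (size 2, min 47) -> median=46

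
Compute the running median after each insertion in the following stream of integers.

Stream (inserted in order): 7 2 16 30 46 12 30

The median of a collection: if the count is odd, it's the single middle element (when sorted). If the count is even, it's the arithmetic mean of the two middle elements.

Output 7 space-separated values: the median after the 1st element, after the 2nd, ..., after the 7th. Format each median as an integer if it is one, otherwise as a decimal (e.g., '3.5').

Step 1: insert 7 -> lo=[7] (size 1, max 7) hi=[] (size 0) -> median=7
Step 2: insert 2 -> lo=[2] (size 1, max 2) hi=[7] (size 1, min 7) -> median=4.5
Step 3: insert 16 -> lo=[2, 7] (size 2, max 7) hi=[16] (size 1, min 16) -> median=7
Step 4: insert 30 -> lo=[2, 7] (size 2, max 7) hi=[16, 30] (size 2, min 16) -> median=11.5
Step 5: insert 46 -> lo=[2, 7, 16] (size 3, max 16) hi=[30, 46] (size 2, min 30) -> median=16
Step 6: insert 12 -> lo=[2, 7, 12] (size 3, max 12) hi=[16, 30, 46] (size 3, min 16) -> median=14
Step 7: insert 30 -> lo=[2, 7, 12, 16] (size 4, max 16) hi=[30, 30, 46] (size 3, min 30) -> median=16

Answer: 7 4.5 7 11.5 16 14 16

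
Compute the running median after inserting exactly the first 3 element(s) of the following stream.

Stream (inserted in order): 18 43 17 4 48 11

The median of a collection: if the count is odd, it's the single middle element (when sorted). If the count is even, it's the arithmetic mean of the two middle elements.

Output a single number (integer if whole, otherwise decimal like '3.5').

Answer: 18

Derivation:
Step 1: insert 18 -> lo=[18] (size 1, max 18) hi=[] (size 0) -> median=18
Step 2: insert 43 -> lo=[18] (size 1, max 18) hi=[43] (size 1, min 43) -> median=30.5
Step 3: insert 17 -> lo=[17, 18] (size 2, max 18) hi=[43] (size 1, min 43) -> median=18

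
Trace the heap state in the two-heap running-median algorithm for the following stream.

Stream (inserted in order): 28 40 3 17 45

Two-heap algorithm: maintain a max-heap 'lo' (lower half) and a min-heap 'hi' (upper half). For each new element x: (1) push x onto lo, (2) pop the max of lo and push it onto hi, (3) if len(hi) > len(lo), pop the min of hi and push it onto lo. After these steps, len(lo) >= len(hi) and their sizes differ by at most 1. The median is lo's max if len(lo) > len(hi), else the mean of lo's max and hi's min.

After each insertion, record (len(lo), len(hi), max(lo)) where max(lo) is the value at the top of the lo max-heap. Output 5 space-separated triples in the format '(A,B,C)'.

Answer: (1,0,28) (1,1,28) (2,1,28) (2,2,17) (3,2,28)

Derivation:
Step 1: insert 28 -> lo=[28] hi=[] -> (len(lo)=1, len(hi)=0, max(lo)=28)
Step 2: insert 40 -> lo=[28] hi=[40] -> (len(lo)=1, len(hi)=1, max(lo)=28)
Step 3: insert 3 -> lo=[3, 28] hi=[40] -> (len(lo)=2, len(hi)=1, max(lo)=28)
Step 4: insert 17 -> lo=[3, 17] hi=[28, 40] -> (len(lo)=2, len(hi)=2, max(lo)=17)
Step 5: insert 45 -> lo=[3, 17, 28] hi=[40, 45] -> (len(lo)=3, len(hi)=2, max(lo)=28)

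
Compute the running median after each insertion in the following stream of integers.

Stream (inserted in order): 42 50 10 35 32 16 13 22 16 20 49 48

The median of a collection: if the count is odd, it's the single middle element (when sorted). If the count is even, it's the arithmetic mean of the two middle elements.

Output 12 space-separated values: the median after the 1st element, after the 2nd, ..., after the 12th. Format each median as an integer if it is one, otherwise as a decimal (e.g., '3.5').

Step 1: insert 42 -> lo=[42] (size 1, max 42) hi=[] (size 0) -> median=42
Step 2: insert 50 -> lo=[42] (size 1, max 42) hi=[50] (size 1, min 50) -> median=46
Step 3: insert 10 -> lo=[10, 42] (size 2, max 42) hi=[50] (size 1, min 50) -> median=42
Step 4: insert 35 -> lo=[10, 35] (size 2, max 35) hi=[42, 50] (size 2, min 42) -> median=38.5
Step 5: insert 32 -> lo=[10, 32, 35] (size 3, max 35) hi=[42, 50] (size 2, min 42) -> median=35
Step 6: insert 16 -> lo=[10, 16, 32] (size 3, max 32) hi=[35, 42, 50] (size 3, min 35) -> median=33.5
Step 7: insert 13 -> lo=[10, 13, 16, 32] (size 4, max 32) hi=[35, 42, 50] (size 3, min 35) -> median=32
Step 8: insert 22 -> lo=[10, 13, 16, 22] (size 4, max 22) hi=[32, 35, 42, 50] (size 4, min 32) -> median=27
Step 9: insert 16 -> lo=[10, 13, 16, 16, 22] (size 5, max 22) hi=[32, 35, 42, 50] (size 4, min 32) -> median=22
Step 10: insert 20 -> lo=[10, 13, 16, 16, 20] (size 5, max 20) hi=[22, 32, 35, 42, 50] (size 5, min 22) -> median=21
Step 11: insert 49 -> lo=[10, 13, 16, 16, 20, 22] (size 6, max 22) hi=[32, 35, 42, 49, 50] (size 5, min 32) -> median=22
Step 12: insert 48 -> lo=[10, 13, 16, 16, 20, 22] (size 6, max 22) hi=[32, 35, 42, 48, 49, 50] (size 6, min 32) -> median=27

Answer: 42 46 42 38.5 35 33.5 32 27 22 21 22 27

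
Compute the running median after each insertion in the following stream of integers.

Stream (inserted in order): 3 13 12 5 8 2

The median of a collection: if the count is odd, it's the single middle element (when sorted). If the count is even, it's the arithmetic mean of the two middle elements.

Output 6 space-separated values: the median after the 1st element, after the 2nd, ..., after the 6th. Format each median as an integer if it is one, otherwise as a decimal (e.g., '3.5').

Step 1: insert 3 -> lo=[3] (size 1, max 3) hi=[] (size 0) -> median=3
Step 2: insert 13 -> lo=[3] (size 1, max 3) hi=[13] (size 1, min 13) -> median=8
Step 3: insert 12 -> lo=[3, 12] (size 2, max 12) hi=[13] (size 1, min 13) -> median=12
Step 4: insert 5 -> lo=[3, 5] (size 2, max 5) hi=[12, 13] (size 2, min 12) -> median=8.5
Step 5: insert 8 -> lo=[3, 5, 8] (size 3, max 8) hi=[12, 13] (size 2, min 12) -> median=8
Step 6: insert 2 -> lo=[2, 3, 5] (size 3, max 5) hi=[8, 12, 13] (size 3, min 8) -> median=6.5

Answer: 3 8 12 8.5 8 6.5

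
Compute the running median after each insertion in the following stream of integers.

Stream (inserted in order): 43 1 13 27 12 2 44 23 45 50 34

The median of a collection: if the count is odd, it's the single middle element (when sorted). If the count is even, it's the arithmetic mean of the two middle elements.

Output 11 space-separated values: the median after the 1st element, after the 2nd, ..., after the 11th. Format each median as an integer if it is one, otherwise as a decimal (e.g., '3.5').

Step 1: insert 43 -> lo=[43] (size 1, max 43) hi=[] (size 0) -> median=43
Step 2: insert 1 -> lo=[1] (size 1, max 1) hi=[43] (size 1, min 43) -> median=22
Step 3: insert 13 -> lo=[1, 13] (size 2, max 13) hi=[43] (size 1, min 43) -> median=13
Step 4: insert 27 -> lo=[1, 13] (size 2, max 13) hi=[27, 43] (size 2, min 27) -> median=20
Step 5: insert 12 -> lo=[1, 12, 13] (size 3, max 13) hi=[27, 43] (size 2, min 27) -> median=13
Step 6: insert 2 -> lo=[1, 2, 12] (size 3, max 12) hi=[13, 27, 43] (size 3, min 13) -> median=12.5
Step 7: insert 44 -> lo=[1, 2, 12, 13] (size 4, max 13) hi=[27, 43, 44] (size 3, min 27) -> median=13
Step 8: insert 23 -> lo=[1, 2, 12, 13] (size 4, max 13) hi=[23, 27, 43, 44] (size 4, min 23) -> median=18
Step 9: insert 45 -> lo=[1, 2, 12, 13, 23] (size 5, max 23) hi=[27, 43, 44, 45] (size 4, min 27) -> median=23
Step 10: insert 50 -> lo=[1, 2, 12, 13, 23] (size 5, max 23) hi=[27, 43, 44, 45, 50] (size 5, min 27) -> median=25
Step 11: insert 34 -> lo=[1, 2, 12, 13, 23, 27] (size 6, max 27) hi=[34, 43, 44, 45, 50] (size 5, min 34) -> median=27

Answer: 43 22 13 20 13 12.5 13 18 23 25 27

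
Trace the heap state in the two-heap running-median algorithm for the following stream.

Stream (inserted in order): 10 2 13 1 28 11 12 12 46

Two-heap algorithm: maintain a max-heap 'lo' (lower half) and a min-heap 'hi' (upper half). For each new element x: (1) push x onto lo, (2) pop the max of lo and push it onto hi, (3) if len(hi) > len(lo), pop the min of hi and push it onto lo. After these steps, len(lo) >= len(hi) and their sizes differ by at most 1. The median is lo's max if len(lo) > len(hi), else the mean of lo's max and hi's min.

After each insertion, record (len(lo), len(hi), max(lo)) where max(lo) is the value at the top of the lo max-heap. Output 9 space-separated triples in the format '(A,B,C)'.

Step 1: insert 10 -> lo=[10] hi=[] -> (len(lo)=1, len(hi)=0, max(lo)=10)
Step 2: insert 2 -> lo=[2] hi=[10] -> (len(lo)=1, len(hi)=1, max(lo)=2)
Step 3: insert 13 -> lo=[2, 10] hi=[13] -> (len(lo)=2, len(hi)=1, max(lo)=10)
Step 4: insert 1 -> lo=[1, 2] hi=[10, 13] -> (len(lo)=2, len(hi)=2, max(lo)=2)
Step 5: insert 28 -> lo=[1, 2, 10] hi=[13, 28] -> (len(lo)=3, len(hi)=2, max(lo)=10)
Step 6: insert 11 -> lo=[1, 2, 10] hi=[11, 13, 28] -> (len(lo)=3, len(hi)=3, max(lo)=10)
Step 7: insert 12 -> lo=[1, 2, 10, 11] hi=[12, 13, 28] -> (len(lo)=4, len(hi)=3, max(lo)=11)
Step 8: insert 12 -> lo=[1, 2, 10, 11] hi=[12, 12, 13, 28] -> (len(lo)=4, len(hi)=4, max(lo)=11)
Step 9: insert 46 -> lo=[1, 2, 10, 11, 12] hi=[12, 13, 28, 46] -> (len(lo)=5, len(hi)=4, max(lo)=12)

Answer: (1,0,10) (1,1,2) (2,1,10) (2,2,2) (3,2,10) (3,3,10) (4,3,11) (4,4,11) (5,4,12)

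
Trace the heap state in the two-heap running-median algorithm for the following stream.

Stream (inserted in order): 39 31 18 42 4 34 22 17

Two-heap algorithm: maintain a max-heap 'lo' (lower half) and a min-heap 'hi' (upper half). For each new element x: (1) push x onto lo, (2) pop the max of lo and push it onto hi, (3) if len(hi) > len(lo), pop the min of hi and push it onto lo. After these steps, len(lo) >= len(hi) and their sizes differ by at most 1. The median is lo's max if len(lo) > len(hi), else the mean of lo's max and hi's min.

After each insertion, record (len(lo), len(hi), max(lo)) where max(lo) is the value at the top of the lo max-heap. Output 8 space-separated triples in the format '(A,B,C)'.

Step 1: insert 39 -> lo=[39] hi=[] -> (len(lo)=1, len(hi)=0, max(lo)=39)
Step 2: insert 31 -> lo=[31] hi=[39] -> (len(lo)=1, len(hi)=1, max(lo)=31)
Step 3: insert 18 -> lo=[18, 31] hi=[39] -> (len(lo)=2, len(hi)=1, max(lo)=31)
Step 4: insert 42 -> lo=[18, 31] hi=[39, 42] -> (len(lo)=2, len(hi)=2, max(lo)=31)
Step 5: insert 4 -> lo=[4, 18, 31] hi=[39, 42] -> (len(lo)=3, len(hi)=2, max(lo)=31)
Step 6: insert 34 -> lo=[4, 18, 31] hi=[34, 39, 42] -> (len(lo)=3, len(hi)=3, max(lo)=31)
Step 7: insert 22 -> lo=[4, 18, 22, 31] hi=[34, 39, 42] -> (len(lo)=4, len(hi)=3, max(lo)=31)
Step 8: insert 17 -> lo=[4, 17, 18, 22] hi=[31, 34, 39, 42] -> (len(lo)=4, len(hi)=4, max(lo)=22)

Answer: (1,0,39) (1,1,31) (2,1,31) (2,2,31) (3,2,31) (3,3,31) (4,3,31) (4,4,22)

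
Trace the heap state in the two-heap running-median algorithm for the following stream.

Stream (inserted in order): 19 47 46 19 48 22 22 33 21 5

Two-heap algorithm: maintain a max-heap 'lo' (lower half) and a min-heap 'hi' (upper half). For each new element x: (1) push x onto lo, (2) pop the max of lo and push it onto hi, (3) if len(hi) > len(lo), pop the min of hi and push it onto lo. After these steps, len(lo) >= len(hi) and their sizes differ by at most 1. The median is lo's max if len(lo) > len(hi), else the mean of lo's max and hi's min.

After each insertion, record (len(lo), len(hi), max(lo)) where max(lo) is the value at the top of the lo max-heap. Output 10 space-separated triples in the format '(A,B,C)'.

Answer: (1,0,19) (1,1,19) (2,1,46) (2,2,19) (3,2,46) (3,3,22) (4,3,22) (4,4,22) (5,4,22) (5,5,22)

Derivation:
Step 1: insert 19 -> lo=[19] hi=[] -> (len(lo)=1, len(hi)=0, max(lo)=19)
Step 2: insert 47 -> lo=[19] hi=[47] -> (len(lo)=1, len(hi)=1, max(lo)=19)
Step 3: insert 46 -> lo=[19, 46] hi=[47] -> (len(lo)=2, len(hi)=1, max(lo)=46)
Step 4: insert 19 -> lo=[19, 19] hi=[46, 47] -> (len(lo)=2, len(hi)=2, max(lo)=19)
Step 5: insert 48 -> lo=[19, 19, 46] hi=[47, 48] -> (len(lo)=3, len(hi)=2, max(lo)=46)
Step 6: insert 22 -> lo=[19, 19, 22] hi=[46, 47, 48] -> (len(lo)=3, len(hi)=3, max(lo)=22)
Step 7: insert 22 -> lo=[19, 19, 22, 22] hi=[46, 47, 48] -> (len(lo)=4, len(hi)=3, max(lo)=22)
Step 8: insert 33 -> lo=[19, 19, 22, 22] hi=[33, 46, 47, 48] -> (len(lo)=4, len(hi)=4, max(lo)=22)
Step 9: insert 21 -> lo=[19, 19, 21, 22, 22] hi=[33, 46, 47, 48] -> (len(lo)=5, len(hi)=4, max(lo)=22)
Step 10: insert 5 -> lo=[5, 19, 19, 21, 22] hi=[22, 33, 46, 47, 48] -> (len(lo)=5, len(hi)=5, max(lo)=22)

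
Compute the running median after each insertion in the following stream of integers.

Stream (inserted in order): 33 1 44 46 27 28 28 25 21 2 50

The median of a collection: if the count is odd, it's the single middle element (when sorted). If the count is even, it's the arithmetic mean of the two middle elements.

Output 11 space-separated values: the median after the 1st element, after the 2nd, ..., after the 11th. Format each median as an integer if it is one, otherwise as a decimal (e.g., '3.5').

Answer: 33 17 33 38.5 33 30.5 28 28 28 27.5 28

Derivation:
Step 1: insert 33 -> lo=[33] (size 1, max 33) hi=[] (size 0) -> median=33
Step 2: insert 1 -> lo=[1] (size 1, max 1) hi=[33] (size 1, min 33) -> median=17
Step 3: insert 44 -> lo=[1, 33] (size 2, max 33) hi=[44] (size 1, min 44) -> median=33
Step 4: insert 46 -> lo=[1, 33] (size 2, max 33) hi=[44, 46] (size 2, min 44) -> median=38.5
Step 5: insert 27 -> lo=[1, 27, 33] (size 3, max 33) hi=[44, 46] (size 2, min 44) -> median=33
Step 6: insert 28 -> lo=[1, 27, 28] (size 3, max 28) hi=[33, 44, 46] (size 3, min 33) -> median=30.5
Step 7: insert 28 -> lo=[1, 27, 28, 28] (size 4, max 28) hi=[33, 44, 46] (size 3, min 33) -> median=28
Step 8: insert 25 -> lo=[1, 25, 27, 28] (size 4, max 28) hi=[28, 33, 44, 46] (size 4, min 28) -> median=28
Step 9: insert 21 -> lo=[1, 21, 25, 27, 28] (size 5, max 28) hi=[28, 33, 44, 46] (size 4, min 28) -> median=28
Step 10: insert 2 -> lo=[1, 2, 21, 25, 27] (size 5, max 27) hi=[28, 28, 33, 44, 46] (size 5, min 28) -> median=27.5
Step 11: insert 50 -> lo=[1, 2, 21, 25, 27, 28] (size 6, max 28) hi=[28, 33, 44, 46, 50] (size 5, min 28) -> median=28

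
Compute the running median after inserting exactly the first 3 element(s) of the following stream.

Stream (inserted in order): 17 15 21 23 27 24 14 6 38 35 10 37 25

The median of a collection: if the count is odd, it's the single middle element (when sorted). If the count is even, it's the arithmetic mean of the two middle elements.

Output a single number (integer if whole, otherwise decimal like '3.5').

Answer: 17

Derivation:
Step 1: insert 17 -> lo=[17] (size 1, max 17) hi=[] (size 0) -> median=17
Step 2: insert 15 -> lo=[15] (size 1, max 15) hi=[17] (size 1, min 17) -> median=16
Step 3: insert 21 -> lo=[15, 17] (size 2, max 17) hi=[21] (size 1, min 21) -> median=17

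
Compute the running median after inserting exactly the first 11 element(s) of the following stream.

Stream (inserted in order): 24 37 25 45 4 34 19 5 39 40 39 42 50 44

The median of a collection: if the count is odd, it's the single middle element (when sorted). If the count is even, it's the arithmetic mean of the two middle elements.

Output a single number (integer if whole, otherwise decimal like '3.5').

Answer: 34

Derivation:
Step 1: insert 24 -> lo=[24] (size 1, max 24) hi=[] (size 0) -> median=24
Step 2: insert 37 -> lo=[24] (size 1, max 24) hi=[37] (size 1, min 37) -> median=30.5
Step 3: insert 25 -> lo=[24, 25] (size 2, max 25) hi=[37] (size 1, min 37) -> median=25
Step 4: insert 45 -> lo=[24, 25] (size 2, max 25) hi=[37, 45] (size 2, min 37) -> median=31
Step 5: insert 4 -> lo=[4, 24, 25] (size 3, max 25) hi=[37, 45] (size 2, min 37) -> median=25
Step 6: insert 34 -> lo=[4, 24, 25] (size 3, max 25) hi=[34, 37, 45] (size 3, min 34) -> median=29.5
Step 7: insert 19 -> lo=[4, 19, 24, 25] (size 4, max 25) hi=[34, 37, 45] (size 3, min 34) -> median=25
Step 8: insert 5 -> lo=[4, 5, 19, 24] (size 4, max 24) hi=[25, 34, 37, 45] (size 4, min 25) -> median=24.5
Step 9: insert 39 -> lo=[4, 5, 19, 24, 25] (size 5, max 25) hi=[34, 37, 39, 45] (size 4, min 34) -> median=25
Step 10: insert 40 -> lo=[4, 5, 19, 24, 25] (size 5, max 25) hi=[34, 37, 39, 40, 45] (size 5, min 34) -> median=29.5
Step 11: insert 39 -> lo=[4, 5, 19, 24, 25, 34] (size 6, max 34) hi=[37, 39, 39, 40, 45] (size 5, min 37) -> median=34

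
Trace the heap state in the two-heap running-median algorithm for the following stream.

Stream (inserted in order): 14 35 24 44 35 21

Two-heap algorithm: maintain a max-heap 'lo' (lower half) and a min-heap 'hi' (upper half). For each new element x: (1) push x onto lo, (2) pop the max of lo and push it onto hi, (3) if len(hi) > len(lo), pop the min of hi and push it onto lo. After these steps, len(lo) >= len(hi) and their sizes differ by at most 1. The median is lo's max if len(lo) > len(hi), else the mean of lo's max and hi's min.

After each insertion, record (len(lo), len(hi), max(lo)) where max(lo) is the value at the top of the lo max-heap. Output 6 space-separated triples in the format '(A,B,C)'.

Answer: (1,0,14) (1,1,14) (2,1,24) (2,2,24) (3,2,35) (3,3,24)

Derivation:
Step 1: insert 14 -> lo=[14] hi=[] -> (len(lo)=1, len(hi)=0, max(lo)=14)
Step 2: insert 35 -> lo=[14] hi=[35] -> (len(lo)=1, len(hi)=1, max(lo)=14)
Step 3: insert 24 -> lo=[14, 24] hi=[35] -> (len(lo)=2, len(hi)=1, max(lo)=24)
Step 4: insert 44 -> lo=[14, 24] hi=[35, 44] -> (len(lo)=2, len(hi)=2, max(lo)=24)
Step 5: insert 35 -> lo=[14, 24, 35] hi=[35, 44] -> (len(lo)=3, len(hi)=2, max(lo)=35)
Step 6: insert 21 -> lo=[14, 21, 24] hi=[35, 35, 44] -> (len(lo)=3, len(hi)=3, max(lo)=24)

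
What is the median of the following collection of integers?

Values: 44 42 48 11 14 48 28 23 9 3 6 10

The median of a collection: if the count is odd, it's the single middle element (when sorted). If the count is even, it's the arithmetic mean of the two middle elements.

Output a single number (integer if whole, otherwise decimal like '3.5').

Answer: 18.5

Derivation:
Step 1: insert 44 -> lo=[44] (size 1, max 44) hi=[] (size 0) -> median=44
Step 2: insert 42 -> lo=[42] (size 1, max 42) hi=[44] (size 1, min 44) -> median=43
Step 3: insert 48 -> lo=[42, 44] (size 2, max 44) hi=[48] (size 1, min 48) -> median=44
Step 4: insert 11 -> lo=[11, 42] (size 2, max 42) hi=[44, 48] (size 2, min 44) -> median=43
Step 5: insert 14 -> lo=[11, 14, 42] (size 3, max 42) hi=[44, 48] (size 2, min 44) -> median=42
Step 6: insert 48 -> lo=[11, 14, 42] (size 3, max 42) hi=[44, 48, 48] (size 3, min 44) -> median=43
Step 7: insert 28 -> lo=[11, 14, 28, 42] (size 4, max 42) hi=[44, 48, 48] (size 3, min 44) -> median=42
Step 8: insert 23 -> lo=[11, 14, 23, 28] (size 4, max 28) hi=[42, 44, 48, 48] (size 4, min 42) -> median=35
Step 9: insert 9 -> lo=[9, 11, 14, 23, 28] (size 5, max 28) hi=[42, 44, 48, 48] (size 4, min 42) -> median=28
Step 10: insert 3 -> lo=[3, 9, 11, 14, 23] (size 5, max 23) hi=[28, 42, 44, 48, 48] (size 5, min 28) -> median=25.5
Step 11: insert 6 -> lo=[3, 6, 9, 11, 14, 23] (size 6, max 23) hi=[28, 42, 44, 48, 48] (size 5, min 28) -> median=23
Step 12: insert 10 -> lo=[3, 6, 9, 10, 11, 14] (size 6, max 14) hi=[23, 28, 42, 44, 48, 48] (size 6, min 23) -> median=18.5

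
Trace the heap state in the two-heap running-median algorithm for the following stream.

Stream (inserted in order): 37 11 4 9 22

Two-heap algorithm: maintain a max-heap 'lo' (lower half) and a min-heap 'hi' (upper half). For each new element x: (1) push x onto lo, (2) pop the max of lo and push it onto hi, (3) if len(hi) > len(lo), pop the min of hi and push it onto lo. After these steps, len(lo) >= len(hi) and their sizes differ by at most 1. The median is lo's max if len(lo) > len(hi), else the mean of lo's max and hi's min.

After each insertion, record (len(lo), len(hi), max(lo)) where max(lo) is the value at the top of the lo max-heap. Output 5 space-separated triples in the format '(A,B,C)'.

Answer: (1,0,37) (1,1,11) (2,1,11) (2,2,9) (3,2,11)

Derivation:
Step 1: insert 37 -> lo=[37] hi=[] -> (len(lo)=1, len(hi)=0, max(lo)=37)
Step 2: insert 11 -> lo=[11] hi=[37] -> (len(lo)=1, len(hi)=1, max(lo)=11)
Step 3: insert 4 -> lo=[4, 11] hi=[37] -> (len(lo)=2, len(hi)=1, max(lo)=11)
Step 4: insert 9 -> lo=[4, 9] hi=[11, 37] -> (len(lo)=2, len(hi)=2, max(lo)=9)
Step 5: insert 22 -> lo=[4, 9, 11] hi=[22, 37] -> (len(lo)=3, len(hi)=2, max(lo)=11)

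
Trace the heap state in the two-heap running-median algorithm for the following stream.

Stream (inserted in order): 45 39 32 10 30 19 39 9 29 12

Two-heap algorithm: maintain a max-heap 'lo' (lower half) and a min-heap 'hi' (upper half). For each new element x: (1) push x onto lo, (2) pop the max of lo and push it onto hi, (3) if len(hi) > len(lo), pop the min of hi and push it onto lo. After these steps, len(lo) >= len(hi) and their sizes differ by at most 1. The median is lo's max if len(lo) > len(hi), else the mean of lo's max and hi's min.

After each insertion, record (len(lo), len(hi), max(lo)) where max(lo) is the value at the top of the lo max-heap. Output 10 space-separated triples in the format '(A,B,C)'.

Step 1: insert 45 -> lo=[45] hi=[] -> (len(lo)=1, len(hi)=0, max(lo)=45)
Step 2: insert 39 -> lo=[39] hi=[45] -> (len(lo)=1, len(hi)=1, max(lo)=39)
Step 3: insert 32 -> lo=[32, 39] hi=[45] -> (len(lo)=2, len(hi)=1, max(lo)=39)
Step 4: insert 10 -> lo=[10, 32] hi=[39, 45] -> (len(lo)=2, len(hi)=2, max(lo)=32)
Step 5: insert 30 -> lo=[10, 30, 32] hi=[39, 45] -> (len(lo)=3, len(hi)=2, max(lo)=32)
Step 6: insert 19 -> lo=[10, 19, 30] hi=[32, 39, 45] -> (len(lo)=3, len(hi)=3, max(lo)=30)
Step 7: insert 39 -> lo=[10, 19, 30, 32] hi=[39, 39, 45] -> (len(lo)=4, len(hi)=3, max(lo)=32)
Step 8: insert 9 -> lo=[9, 10, 19, 30] hi=[32, 39, 39, 45] -> (len(lo)=4, len(hi)=4, max(lo)=30)
Step 9: insert 29 -> lo=[9, 10, 19, 29, 30] hi=[32, 39, 39, 45] -> (len(lo)=5, len(hi)=4, max(lo)=30)
Step 10: insert 12 -> lo=[9, 10, 12, 19, 29] hi=[30, 32, 39, 39, 45] -> (len(lo)=5, len(hi)=5, max(lo)=29)

Answer: (1,0,45) (1,1,39) (2,1,39) (2,2,32) (3,2,32) (3,3,30) (4,3,32) (4,4,30) (5,4,30) (5,5,29)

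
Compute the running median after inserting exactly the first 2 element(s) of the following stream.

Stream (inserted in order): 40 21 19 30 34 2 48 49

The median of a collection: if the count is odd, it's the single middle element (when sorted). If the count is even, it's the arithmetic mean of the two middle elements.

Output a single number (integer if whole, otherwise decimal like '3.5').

Answer: 30.5

Derivation:
Step 1: insert 40 -> lo=[40] (size 1, max 40) hi=[] (size 0) -> median=40
Step 2: insert 21 -> lo=[21] (size 1, max 21) hi=[40] (size 1, min 40) -> median=30.5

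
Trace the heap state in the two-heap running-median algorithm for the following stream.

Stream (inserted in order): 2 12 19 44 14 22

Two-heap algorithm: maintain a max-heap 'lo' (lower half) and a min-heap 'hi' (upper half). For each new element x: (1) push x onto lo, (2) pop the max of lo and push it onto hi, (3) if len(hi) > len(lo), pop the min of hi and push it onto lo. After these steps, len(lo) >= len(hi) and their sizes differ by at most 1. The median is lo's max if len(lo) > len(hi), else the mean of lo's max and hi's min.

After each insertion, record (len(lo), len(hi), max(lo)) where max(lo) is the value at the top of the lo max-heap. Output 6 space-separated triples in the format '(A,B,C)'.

Step 1: insert 2 -> lo=[2] hi=[] -> (len(lo)=1, len(hi)=0, max(lo)=2)
Step 2: insert 12 -> lo=[2] hi=[12] -> (len(lo)=1, len(hi)=1, max(lo)=2)
Step 3: insert 19 -> lo=[2, 12] hi=[19] -> (len(lo)=2, len(hi)=1, max(lo)=12)
Step 4: insert 44 -> lo=[2, 12] hi=[19, 44] -> (len(lo)=2, len(hi)=2, max(lo)=12)
Step 5: insert 14 -> lo=[2, 12, 14] hi=[19, 44] -> (len(lo)=3, len(hi)=2, max(lo)=14)
Step 6: insert 22 -> lo=[2, 12, 14] hi=[19, 22, 44] -> (len(lo)=3, len(hi)=3, max(lo)=14)

Answer: (1,0,2) (1,1,2) (2,1,12) (2,2,12) (3,2,14) (3,3,14)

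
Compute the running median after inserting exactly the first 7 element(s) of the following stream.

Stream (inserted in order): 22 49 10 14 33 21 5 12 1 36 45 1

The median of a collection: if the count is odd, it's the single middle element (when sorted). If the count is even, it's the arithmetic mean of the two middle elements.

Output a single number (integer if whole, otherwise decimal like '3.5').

Answer: 21

Derivation:
Step 1: insert 22 -> lo=[22] (size 1, max 22) hi=[] (size 0) -> median=22
Step 2: insert 49 -> lo=[22] (size 1, max 22) hi=[49] (size 1, min 49) -> median=35.5
Step 3: insert 10 -> lo=[10, 22] (size 2, max 22) hi=[49] (size 1, min 49) -> median=22
Step 4: insert 14 -> lo=[10, 14] (size 2, max 14) hi=[22, 49] (size 2, min 22) -> median=18
Step 5: insert 33 -> lo=[10, 14, 22] (size 3, max 22) hi=[33, 49] (size 2, min 33) -> median=22
Step 6: insert 21 -> lo=[10, 14, 21] (size 3, max 21) hi=[22, 33, 49] (size 3, min 22) -> median=21.5
Step 7: insert 5 -> lo=[5, 10, 14, 21] (size 4, max 21) hi=[22, 33, 49] (size 3, min 22) -> median=21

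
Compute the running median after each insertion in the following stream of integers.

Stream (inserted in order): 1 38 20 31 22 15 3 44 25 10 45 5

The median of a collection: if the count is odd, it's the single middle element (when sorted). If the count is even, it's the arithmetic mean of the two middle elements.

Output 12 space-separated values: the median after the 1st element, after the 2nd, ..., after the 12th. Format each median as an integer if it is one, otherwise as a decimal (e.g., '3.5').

Answer: 1 19.5 20 25.5 22 21 20 21 22 21 22 21

Derivation:
Step 1: insert 1 -> lo=[1] (size 1, max 1) hi=[] (size 0) -> median=1
Step 2: insert 38 -> lo=[1] (size 1, max 1) hi=[38] (size 1, min 38) -> median=19.5
Step 3: insert 20 -> lo=[1, 20] (size 2, max 20) hi=[38] (size 1, min 38) -> median=20
Step 4: insert 31 -> lo=[1, 20] (size 2, max 20) hi=[31, 38] (size 2, min 31) -> median=25.5
Step 5: insert 22 -> lo=[1, 20, 22] (size 3, max 22) hi=[31, 38] (size 2, min 31) -> median=22
Step 6: insert 15 -> lo=[1, 15, 20] (size 3, max 20) hi=[22, 31, 38] (size 3, min 22) -> median=21
Step 7: insert 3 -> lo=[1, 3, 15, 20] (size 4, max 20) hi=[22, 31, 38] (size 3, min 22) -> median=20
Step 8: insert 44 -> lo=[1, 3, 15, 20] (size 4, max 20) hi=[22, 31, 38, 44] (size 4, min 22) -> median=21
Step 9: insert 25 -> lo=[1, 3, 15, 20, 22] (size 5, max 22) hi=[25, 31, 38, 44] (size 4, min 25) -> median=22
Step 10: insert 10 -> lo=[1, 3, 10, 15, 20] (size 5, max 20) hi=[22, 25, 31, 38, 44] (size 5, min 22) -> median=21
Step 11: insert 45 -> lo=[1, 3, 10, 15, 20, 22] (size 6, max 22) hi=[25, 31, 38, 44, 45] (size 5, min 25) -> median=22
Step 12: insert 5 -> lo=[1, 3, 5, 10, 15, 20] (size 6, max 20) hi=[22, 25, 31, 38, 44, 45] (size 6, min 22) -> median=21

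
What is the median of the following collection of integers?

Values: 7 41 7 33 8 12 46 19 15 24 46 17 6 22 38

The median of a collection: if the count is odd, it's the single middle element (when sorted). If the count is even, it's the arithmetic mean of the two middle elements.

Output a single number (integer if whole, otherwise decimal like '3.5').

Step 1: insert 7 -> lo=[7] (size 1, max 7) hi=[] (size 0) -> median=7
Step 2: insert 41 -> lo=[7] (size 1, max 7) hi=[41] (size 1, min 41) -> median=24
Step 3: insert 7 -> lo=[7, 7] (size 2, max 7) hi=[41] (size 1, min 41) -> median=7
Step 4: insert 33 -> lo=[7, 7] (size 2, max 7) hi=[33, 41] (size 2, min 33) -> median=20
Step 5: insert 8 -> lo=[7, 7, 8] (size 3, max 8) hi=[33, 41] (size 2, min 33) -> median=8
Step 6: insert 12 -> lo=[7, 7, 8] (size 3, max 8) hi=[12, 33, 41] (size 3, min 12) -> median=10
Step 7: insert 46 -> lo=[7, 7, 8, 12] (size 4, max 12) hi=[33, 41, 46] (size 3, min 33) -> median=12
Step 8: insert 19 -> lo=[7, 7, 8, 12] (size 4, max 12) hi=[19, 33, 41, 46] (size 4, min 19) -> median=15.5
Step 9: insert 15 -> lo=[7, 7, 8, 12, 15] (size 5, max 15) hi=[19, 33, 41, 46] (size 4, min 19) -> median=15
Step 10: insert 24 -> lo=[7, 7, 8, 12, 15] (size 5, max 15) hi=[19, 24, 33, 41, 46] (size 5, min 19) -> median=17
Step 11: insert 46 -> lo=[7, 7, 8, 12, 15, 19] (size 6, max 19) hi=[24, 33, 41, 46, 46] (size 5, min 24) -> median=19
Step 12: insert 17 -> lo=[7, 7, 8, 12, 15, 17] (size 6, max 17) hi=[19, 24, 33, 41, 46, 46] (size 6, min 19) -> median=18
Step 13: insert 6 -> lo=[6, 7, 7, 8, 12, 15, 17] (size 7, max 17) hi=[19, 24, 33, 41, 46, 46] (size 6, min 19) -> median=17
Step 14: insert 22 -> lo=[6, 7, 7, 8, 12, 15, 17] (size 7, max 17) hi=[19, 22, 24, 33, 41, 46, 46] (size 7, min 19) -> median=18
Step 15: insert 38 -> lo=[6, 7, 7, 8, 12, 15, 17, 19] (size 8, max 19) hi=[22, 24, 33, 38, 41, 46, 46] (size 7, min 22) -> median=19

Answer: 19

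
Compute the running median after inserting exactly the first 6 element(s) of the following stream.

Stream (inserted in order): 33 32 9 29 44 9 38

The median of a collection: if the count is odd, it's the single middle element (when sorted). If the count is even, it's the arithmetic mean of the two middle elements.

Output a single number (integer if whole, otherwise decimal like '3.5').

Answer: 30.5

Derivation:
Step 1: insert 33 -> lo=[33] (size 1, max 33) hi=[] (size 0) -> median=33
Step 2: insert 32 -> lo=[32] (size 1, max 32) hi=[33] (size 1, min 33) -> median=32.5
Step 3: insert 9 -> lo=[9, 32] (size 2, max 32) hi=[33] (size 1, min 33) -> median=32
Step 4: insert 29 -> lo=[9, 29] (size 2, max 29) hi=[32, 33] (size 2, min 32) -> median=30.5
Step 5: insert 44 -> lo=[9, 29, 32] (size 3, max 32) hi=[33, 44] (size 2, min 33) -> median=32
Step 6: insert 9 -> lo=[9, 9, 29] (size 3, max 29) hi=[32, 33, 44] (size 3, min 32) -> median=30.5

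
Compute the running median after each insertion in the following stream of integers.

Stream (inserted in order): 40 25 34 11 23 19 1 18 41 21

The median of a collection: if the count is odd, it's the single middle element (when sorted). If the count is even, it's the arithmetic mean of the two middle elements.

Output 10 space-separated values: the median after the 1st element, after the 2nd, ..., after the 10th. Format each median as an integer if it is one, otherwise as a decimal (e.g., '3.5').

Answer: 40 32.5 34 29.5 25 24 23 21 23 22

Derivation:
Step 1: insert 40 -> lo=[40] (size 1, max 40) hi=[] (size 0) -> median=40
Step 2: insert 25 -> lo=[25] (size 1, max 25) hi=[40] (size 1, min 40) -> median=32.5
Step 3: insert 34 -> lo=[25, 34] (size 2, max 34) hi=[40] (size 1, min 40) -> median=34
Step 4: insert 11 -> lo=[11, 25] (size 2, max 25) hi=[34, 40] (size 2, min 34) -> median=29.5
Step 5: insert 23 -> lo=[11, 23, 25] (size 3, max 25) hi=[34, 40] (size 2, min 34) -> median=25
Step 6: insert 19 -> lo=[11, 19, 23] (size 3, max 23) hi=[25, 34, 40] (size 3, min 25) -> median=24
Step 7: insert 1 -> lo=[1, 11, 19, 23] (size 4, max 23) hi=[25, 34, 40] (size 3, min 25) -> median=23
Step 8: insert 18 -> lo=[1, 11, 18, 19] (size 4, max 19) hi=[23, 25, 34, 40] (size 4, min 23) -> median=21
Step 9: insert 41 -> lo=[1, 11, 18, 19, 23] (size 5, max 23) hi=[25, 34, 40, 41] (size 4, min 25) -> median=23
Step 10: insert 21 -> lo=[1, 11, 18, 19, 21] (size 5, max 21) hi=[23, 25, 34, 40, 41] (size 5, min 23) -> median=22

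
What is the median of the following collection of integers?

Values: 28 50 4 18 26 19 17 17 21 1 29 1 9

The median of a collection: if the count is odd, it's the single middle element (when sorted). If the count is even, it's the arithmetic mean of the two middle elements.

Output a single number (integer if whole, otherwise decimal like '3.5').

Step 1: insert 28 -> lo=[28] (size 1, max 28) hi=[] (size 0) -> median=28
Step 2: insert 50 -> lo=[28] (size 1, max 28) hi=[50] (size 1, min 50) -> median=39
Step 3: insert 4 -> lo=[4, 28] (size 2, max 28) hi=[50] (size 1, min 50) -> median=28
Step 4: insert 18 -> lo=[4, 18] (size 2, max 18) hi=[28, 50] (size 2, min 28) -> median=23
Step 5: insert 26 -> lo=[4, 18, 26] (size 3, max 26) hi=[28, 50] (size 2, min 28) -> median=26
Step 6: insert 19 -> lo=[4, 18, 19] (size 3, max 19) hi=[26, 28, 50] (size 3, min 26) -> median=22.5
Step 7: insert 17 -> lo=[4, 17, 18, 19] (size 4, max 19) hi=[26, 28, 50] (size 3, min 26) -> median=19
Step 8: insert 17 -> lo=[4, 17, 17, 18] (size 4, max 18) hi=[19, 26, 28, 50] (size 4, min 19) -> median=18.5
Step 9: insert 21 -> lo=[4, 17, 17, 18, 19] (size 5, max 19) hi=[21, 26, 28, 50] (size 4, min 21) -> median=19
Step 10: insert 1 -> lo=[1, 4, 17, 17, 18] (size 5, max 18) hi=[19, 21, 26, 28, 50] (size 5, min 19) -> median=18.5
Step 11: insert 29 -> lo=[1, 4, 17, 17, 18, 19] (size 6, max 19) hi=[21, 26, 28, 29, 50] (size 5, min 21) -> median=19
Step 12: insert 1 -> lo=[1, 1, 4, 17, 17, 18] (size 6, max 18) hi=[19, 21, 26, 28, 29, 50] (size 6, min 19) -> median=18.5
Step 13: insert 9 -> lo=[1, 1, 4, 9, 17, 17, 18] (size 7, max 18) hi=[19, 21, 26, 28, 29, 50] (size 6, min 19) -> median=18

Answer: 18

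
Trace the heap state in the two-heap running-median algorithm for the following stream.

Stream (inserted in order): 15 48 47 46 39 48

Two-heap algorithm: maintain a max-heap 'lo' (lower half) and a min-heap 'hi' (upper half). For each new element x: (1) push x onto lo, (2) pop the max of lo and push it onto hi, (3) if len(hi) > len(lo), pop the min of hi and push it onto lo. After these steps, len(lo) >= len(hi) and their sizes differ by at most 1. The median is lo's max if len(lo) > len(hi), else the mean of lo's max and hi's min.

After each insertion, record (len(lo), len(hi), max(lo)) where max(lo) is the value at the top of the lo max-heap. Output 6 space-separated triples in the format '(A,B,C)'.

Answer: (1,0,15) (1,1,15) (2,1,47) (2,2,46) (3,2,46) (3,3,46)

Derivation:
Step 1: insert 15 -> lo=[15] hi=[] -> (len(lo)=1, len(hi)=0, max(lo)=15)
Step 2: insert 48 -> lo=[15] hi=[48] -> (len(lo)=1, len(hi)=1, max(lo)=15)
Step 3: insert 47 -> lo=[15, 47] hi=[48] -> (len(lo)=2, len(hi)=1, max(lo)=47)
Step 4: insert 46 -> lo=[15, 46] hi=[47, 48] -> (len(lo)=2, len(hi)=2, max(lo)=46)
Step 5: insert 39 -> lo=[15, 39, 46] hi=[47, 48] -> (len(lo)=3, len(hi)=2, max(lo)=46)
Step 6: insert 48 -> lo=[15, 39, 46] hi=[47, 48, 48] -> (len(lo)=3, len(hi)=3, max(lo)=46)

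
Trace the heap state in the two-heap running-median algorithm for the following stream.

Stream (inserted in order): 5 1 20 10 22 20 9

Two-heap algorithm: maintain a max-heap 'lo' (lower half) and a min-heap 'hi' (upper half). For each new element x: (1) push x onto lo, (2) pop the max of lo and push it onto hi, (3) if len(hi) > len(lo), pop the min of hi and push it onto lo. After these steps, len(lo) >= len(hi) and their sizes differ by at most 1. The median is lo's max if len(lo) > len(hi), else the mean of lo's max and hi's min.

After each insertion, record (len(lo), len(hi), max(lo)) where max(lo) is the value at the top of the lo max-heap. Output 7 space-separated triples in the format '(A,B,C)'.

Step 1: insert 5 -> lo=[5] hi=[] -> (len(lo)=1, len(hi)=0, max(lo)=5)
Step 2: insert 1 -> lo=[1] hi=[5] -> (len(lo)=1, len(hi)=1, max(lo)=1)
Step 3: insert 20 -> lo=[1, 5] hi=[20] -> (len(lo)=2, len(hi)=1, max(lo)=5)
Step 4: insert 10 -> lo=[1, 5] hi=[10, 20] -> (len(lo)=2, len(hi)=2, max(lo)=5)
Step 5: insert 22 -> lo=[1, 5, 10] hi=[20, 22] -> (len(lo)=3, len(hi)=2, max(lo)=10)
Step 6: insert 20 -> lo=[1, 5, 10] hi=[20, 20, 22] -> (len(lo)=3, len(hi)=3, max(lo)=10)
Step 7: insert 9 -> lo=[1, 5, 9, 10] hi=[20, 20, 22] -> (len(lo)=4, len(hi)=3, max(lo)=10)

Answer: (1,0,5) (1,1,1) (2,1,5) (2,2,5) (3,2,10) (3,3,10) (4,3,10)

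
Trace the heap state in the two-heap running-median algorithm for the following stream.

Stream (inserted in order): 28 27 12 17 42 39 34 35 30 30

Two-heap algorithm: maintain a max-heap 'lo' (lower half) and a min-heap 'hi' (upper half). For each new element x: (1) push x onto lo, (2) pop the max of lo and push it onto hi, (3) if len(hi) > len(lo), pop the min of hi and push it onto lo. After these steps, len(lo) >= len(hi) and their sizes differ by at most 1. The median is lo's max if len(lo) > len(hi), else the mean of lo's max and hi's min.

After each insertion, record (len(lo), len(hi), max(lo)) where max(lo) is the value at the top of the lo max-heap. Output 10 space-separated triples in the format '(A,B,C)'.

Step 1: insert 28 -> lo=[28] hi=[] -> (len(lo)=1, len(hi)=0, max(lo)=28)
Step 2: insert 27 -> lo=[27] hi=[28] -> (len(lo)=1, len(hi)=1, max(lo)=27)
Step 3: insert 12 -> lo=[12, 27] hi=[28] -> (len(lo)=2, len(hi)=1, max(lo)=27)
Step 4: insert 17 -> lo=[12, 17] hi=[27, 28] -> (len(lo)=2, len(hi)=2, max(lo)=17)
Step 5: insert 42 -> lo=[12, 17, 27] hi=[28, 42] -> (len(lo)=3, len(hi)=2, max(lo)=27)
Step 6: insert 39 -> lo=[12, 17, 27] hi=[28, 39, 42] -> (len(lo)=3, len(hi)=3, max(lo)=27)
Step 7: insert 34 -> lo=[12, 17, 27, 28] hi=[34, 39, 42] -> (len(lo)=4, len(hi)=3, max(lo)=28)
Step 8: insert 35 -> lo=[12, 17, 27, 28] hi=[34, 35, 39, 42] -> (len(lo)=4, len(hi)=4, max(lo)=28)
Step 9: insert 30 -> lo=[12, 17, 27, 28, 30] hi=[34, 35, 39, 42] -> (len(lo)=5, len(hi)=4, max(lo)=30)
Step 10: insert 30 -> lo=[12, 17, 27, 28, 30] hi=[30, 34, 35, 39, 42] -> (len(lo)=5, len(hi)=5, max(lo)=30)

Answer: (1,0,28) (1,1,27) (2,1,27) (2,2,17) (3,2,27) (3,3,27) (4,3,28) (4,4,28) (5,4,30) (5,5,30)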